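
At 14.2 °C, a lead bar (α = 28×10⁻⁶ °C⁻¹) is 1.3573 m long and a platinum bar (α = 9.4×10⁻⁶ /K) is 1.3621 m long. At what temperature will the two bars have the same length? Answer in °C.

T = 204.7 °C

Equal length when α₁L₁ΔT − α₂L₂ΔT = L₂ − L₁ = 4.80×10⁻³ m
α₁L₁ = 3.80044×10⁻⁵, α₂L₂ = 1.280374×10⁻⁵ → Δ(αL) = 2.520066×10⁻⁵ m/K
ΔT = 4.80×10⁻³ / 2.520066×10⁻⁵ = 190.471 K, so T = 14.2 + 190.471 = 204.671 °C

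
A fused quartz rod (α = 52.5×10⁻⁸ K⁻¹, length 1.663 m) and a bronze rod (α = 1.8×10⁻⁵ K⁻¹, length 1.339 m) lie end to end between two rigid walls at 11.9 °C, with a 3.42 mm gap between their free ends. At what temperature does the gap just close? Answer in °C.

T = 149 °C

α₁L₁ = 8.73075×10⁻⁷ m/K, α₂L₂ = 2.4102×10⁻⁵ m/K → total 2.4975075×10⁻⁵ m/K
ΔT = g/(α₁L₁+α₂L₂) = 3.42×10⁻³ / 2.4975075×10⁻⁵ = 136.94 K
T = 11.9 + 136.94 = 148.84 °C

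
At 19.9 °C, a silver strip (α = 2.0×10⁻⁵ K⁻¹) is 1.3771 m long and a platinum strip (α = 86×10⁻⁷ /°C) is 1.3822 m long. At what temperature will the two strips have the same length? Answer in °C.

T = 345.7 °C

L₁(1 + α₁ΔT) = L₂(1 + α₂ΔT) ⇒ ΔT = (L₂ − L₁)/(α₁L₁ − α₂L₂)
L₂ − L₁ = 1.3822 − 1.3771 = 5.10×10⁻³ m
α₁L₁ − α₂L₂ = 2.0×10⁻⁵×1.3771 − 86×10⁻⁷×1.3822 = 1.565508×10⁻⁵ m/K
ΔT = 5.10×10⁻³ / 1.565508×10⁻⁵ = 325.773 K
T = 19.9 + 325.773 = 345.673 °C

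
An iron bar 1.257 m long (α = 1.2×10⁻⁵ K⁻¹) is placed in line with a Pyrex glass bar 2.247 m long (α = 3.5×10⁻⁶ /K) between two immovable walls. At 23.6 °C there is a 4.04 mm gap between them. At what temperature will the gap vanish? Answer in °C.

T = 200 °C

α₁L₁ = 1.5084×10⁻⁵ m/K, α₂L₂ = 7.8645×10⁻⁶ m/K → total 2.29485×10⁻⁵ m/K
ΔT = g/(α₁L₁+α₂L₂) = 4.04×10⁻³ / 2.29485×10⁻⁵ = 176.05 K
T = 23.6 + 176.05 = 199.65 °C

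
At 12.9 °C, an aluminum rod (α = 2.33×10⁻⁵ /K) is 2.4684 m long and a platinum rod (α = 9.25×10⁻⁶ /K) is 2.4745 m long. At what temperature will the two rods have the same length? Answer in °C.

T = 189.1 °C

Equal length when α₁L₁ΔT − α₂L₂ΔT = L₂ − L₁ = 6.10×10⁻³ m
α₁L₁ = 5.751372×10⁻⁵, α₂L₂ = 2.2889125×10⁻⁵ → Δ(αL) = 3.4624595×10⁻⁵ m/K
ΔT = 6.10×10⁻³ / 3.4624595×10⁻⁵ = 176.175 K, so T = 12.9 + 176.175 = 189.075 °C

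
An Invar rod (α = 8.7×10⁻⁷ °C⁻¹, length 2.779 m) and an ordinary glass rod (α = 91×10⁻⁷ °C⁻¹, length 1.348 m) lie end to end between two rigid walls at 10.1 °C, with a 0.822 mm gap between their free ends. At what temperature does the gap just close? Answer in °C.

Gap closes when ΔL₁ + ΔL₂ = 0.822 mm = 8.22×10⁻⁴ m
(α₁L₁ + α₂L₂)ΔT = g
α₁L₁ + α₂L₂ = 8.7×10⁻⁷×2.779 + 91×10⁻⁷×1.348 = 1.468453×10⁻⁵ m/K
ΔT = 8.22×10⁻⁴ / 1.468453×10⁻⁵ = 55.977 K
T = 10.1 + 55.977 = 66.077 °C

T = 66.1 °C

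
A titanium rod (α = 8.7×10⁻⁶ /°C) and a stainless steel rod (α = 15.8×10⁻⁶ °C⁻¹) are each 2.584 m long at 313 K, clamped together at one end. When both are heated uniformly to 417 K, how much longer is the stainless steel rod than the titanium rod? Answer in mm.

ΔT = 104 K
titanium: ΔL = 8.7×10⁻⁶ × 2.584 m × 104 = 2.3380×10⁻³ m = 2.3380 mm
stainless steel: ΔL = 15.8×10⁻⁶ × 2.584 m × 104 = 4.2460×10⁻³ m = 4.2460 mm
difference = 4.2460 − 2.3380 = 1.908 mm

1.91 mm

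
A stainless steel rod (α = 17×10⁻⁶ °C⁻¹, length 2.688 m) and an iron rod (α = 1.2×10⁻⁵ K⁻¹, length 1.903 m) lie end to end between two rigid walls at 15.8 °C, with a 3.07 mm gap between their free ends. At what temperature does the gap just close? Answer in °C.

T = 60.6 °C

Gap closes when ΔL₁ + ΔL₂ = 3.07 mm = 3.07×10⁻³ m
(α₁L₁ + α₂L₂)ΔT = g
α₁L₁ + α₂L₂ = 17×10⁻⁶×2.688 + 1.2×10⁻⁵×1.903 = 6.8532×10⁻⁵ m/K
ΔT = 3.07×10⁻³ / 6.8532×10⁻⁵ = 44.797 K
T = 15.8 + 44.797 = 60.597 °C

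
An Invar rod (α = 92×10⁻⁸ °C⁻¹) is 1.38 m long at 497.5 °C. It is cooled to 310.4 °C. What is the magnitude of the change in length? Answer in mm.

|ΔT| = |310.4 − 497.5| = 187.1 K
ΔL = αL₀ΔT = (92×10⁻⁸)(1.38)(187.1) = 2.38×10⁻⁴ m

ΔL = 0.238 mm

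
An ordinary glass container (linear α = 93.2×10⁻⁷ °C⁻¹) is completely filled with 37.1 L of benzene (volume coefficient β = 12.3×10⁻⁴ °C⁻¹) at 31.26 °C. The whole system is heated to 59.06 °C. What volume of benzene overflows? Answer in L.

1.24 L

The container also expands: β_container ≈ 3α = 2.796×10⁻⁵ /K
Net overflow = V₀(β_liq − 3α_cont)ΔT
β − 3α = 1.23×10⁻³ − 2.796×10⁻⁵ = 1.20204×10⁻³ /K; ΔT = 27.80 K
ΔV = 37.1 × 1.20204×10⁻³ × 27.80 = 1.24 L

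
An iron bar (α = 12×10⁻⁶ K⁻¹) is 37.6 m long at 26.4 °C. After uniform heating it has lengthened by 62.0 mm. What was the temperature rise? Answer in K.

ΔL = αL₀ΔT ⇒ ΔT = ΔL / (αL₀)
ΔT = 62.0×10⁻³ m / (12×10⁻⁶ × 37.6 m) = 137.41 K

ΔT = 137 K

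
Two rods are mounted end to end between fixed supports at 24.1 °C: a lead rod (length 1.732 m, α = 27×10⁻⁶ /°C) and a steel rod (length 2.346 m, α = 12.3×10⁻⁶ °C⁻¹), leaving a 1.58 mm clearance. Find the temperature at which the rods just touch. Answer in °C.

T = 45.0 °C

α₁L₁ = 4.6764×10⁻⁵ m/K, α₂L₂ = 2.88558×10⁻⁵ m/K → total 7.56198×10⁻⁵ m/K
ΔT = g/(α₁L₁+α₂L₂) = 1.58×10⁻³ / 7.56198×10⁻⁵ = 20.894 K
T = 24.1 + 20.894 = 44.994 °C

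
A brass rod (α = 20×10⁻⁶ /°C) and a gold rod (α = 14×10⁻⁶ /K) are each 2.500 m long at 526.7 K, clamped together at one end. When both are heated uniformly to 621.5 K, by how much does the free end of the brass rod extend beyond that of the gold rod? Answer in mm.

ΔT = 94.8 K
brass: ΔL = 20×10⁻⁶ × 2.500 m × 94.8 = 4.7400×10⁻³ m = 4.7400 mm
gold: ΔL = 14×10⁻⁶ × 2.500 m × 94.8 = 3.3180×10⁻³ m = 3.3180 mm
difference = 4.7400 − 3.3180 = 1.422 mm

1.42 mm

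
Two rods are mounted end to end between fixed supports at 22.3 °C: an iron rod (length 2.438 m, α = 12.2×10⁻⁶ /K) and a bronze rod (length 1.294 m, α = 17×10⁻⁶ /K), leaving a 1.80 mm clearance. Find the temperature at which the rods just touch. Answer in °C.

α₁L₁ = 2.97436×10⁻⁵ m/K, α₂L₂ = 2.1998×10⁻⁵ m/K → total 5.17416×10⁻⁵ m/K
ΔT = g/(α₁L₁+α₂L₂) = 1.80×10⁻³ / 5.17416×10⁻⁵ = 34.788 K
T = 22.3 + 34.788 = 57.088 °C

T = 57.1 °C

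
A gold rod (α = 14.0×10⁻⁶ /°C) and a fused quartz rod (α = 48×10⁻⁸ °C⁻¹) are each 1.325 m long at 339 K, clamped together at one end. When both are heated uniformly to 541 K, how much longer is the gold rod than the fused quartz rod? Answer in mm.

3.62 mm

ΔT = 202 K
gold: ΔL = 14.0×10⁻⁶ × 1.325 m × 202 = 3.7471×10⁻³ m = 3.7471 mm
fused quartz: ΔL = 48×10⁻⁸ × 1.325 m × 202 = 1.2847×10⁻⁴ m = 0.12847 mm
difference = 3.7471 − 0.12847 = 3.61863 mm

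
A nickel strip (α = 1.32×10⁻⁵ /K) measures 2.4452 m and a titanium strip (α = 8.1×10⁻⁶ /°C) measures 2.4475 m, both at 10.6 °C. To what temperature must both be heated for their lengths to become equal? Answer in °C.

Equal length when α₁L₁ΔT − α₂L₂ΔT = L₂ − L₁ = 2.30×10⁻³ m
α₁L₁ = 3.227664×10⁻⁵, α₂L₂ = 1.982475×10⁻⁵ → Δ(αL) = 1.245189×10⁻⁵ m/K
ΔT = 2.30×10⁻³ / 1.245189×10⁻⁵ = 184.711 K, so T = 10.6 + 184.711 = 195.311 °C

T = 195.3 °C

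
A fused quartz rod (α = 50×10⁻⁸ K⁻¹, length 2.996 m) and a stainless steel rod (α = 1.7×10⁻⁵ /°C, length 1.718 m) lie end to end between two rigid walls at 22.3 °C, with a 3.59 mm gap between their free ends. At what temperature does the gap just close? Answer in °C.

Gap closes when ΔL₁ + ΔL₂ = 3.59 mm = 3.59×10⁻³ m
(α₁L₁ + α₂L₂)ΔT = g
α₁L₁ + α₂L₂ = 50×10⁻⁸×2.996 + 1.7×10⁻⁵×1.718 = 3.0704×10⁻⁵ m/K
ΔT = 3.59×10⁻³ / 3.0704×10⁻⁵ = 116.92 K
T = 22.3 + 116.92 = 139.22 °C

T = 139 °C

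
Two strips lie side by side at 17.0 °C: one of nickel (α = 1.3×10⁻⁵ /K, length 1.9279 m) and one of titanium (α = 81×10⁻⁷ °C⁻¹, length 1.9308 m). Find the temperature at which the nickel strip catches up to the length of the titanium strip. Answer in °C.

L₁(1 + α₁ΔT) = L₂(1 + α₂ΔT) ⇒ ΔT = (L₂ − L₁)/(α₁L₁ − α₂L₂)
L₂ − L₁ = 1.9308 − 1.9279 = 2.90×10⁻³ m
α₁L₁ − α₂L₂ = 1.3×10⁻⁵×1.9279 − 81×10⁻⁷×1.9308 = 9.42322×10⁻⁶ m/K
ΔT = 2.90×10⁻³ / 9.42322×10⁻⁶ = 307.750 K
T = 17.0 + 307.750 = 324.750 °C

T = 324.8 °C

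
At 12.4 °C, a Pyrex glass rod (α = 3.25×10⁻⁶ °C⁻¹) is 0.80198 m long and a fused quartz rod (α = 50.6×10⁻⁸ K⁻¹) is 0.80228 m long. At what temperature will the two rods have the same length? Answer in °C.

Equal length when α₁L₁ΔT − α₂L₂ΔT = L₂ − L₁ = 3.00×10⁻⁴ m
α₁L₁ = 2.606435×10⁻⁶, α₂L₂ = 4.0595368×10⁻⁷ → Δ(αL) = 2.20048132×10⁻⁶ m/K
ΔT = 3.00×10⁻⁴ / 2.20048132×10⁻⁶ = 136.334 K, so T = 12.4 + 136.334 = 148.734 °C

T = 148.7 °C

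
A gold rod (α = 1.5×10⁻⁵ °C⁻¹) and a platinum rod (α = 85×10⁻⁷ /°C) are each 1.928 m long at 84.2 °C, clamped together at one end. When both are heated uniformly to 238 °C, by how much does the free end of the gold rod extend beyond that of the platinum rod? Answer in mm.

1.93 mm

ΔT = 153.8 K
gold: ΔL = 1.5×10⁻⁵ × 1.928 m × 153.8 = 4.4479×10⁻³ m = 4.4479 mm
platinum: ΔL = 85×10⁻⁷ × 1.928 m × 153.8 = 2.5205×10⁻³ m = 2.5205 mm
difference = 4.4479 − 2.5205 = 1.9274 mm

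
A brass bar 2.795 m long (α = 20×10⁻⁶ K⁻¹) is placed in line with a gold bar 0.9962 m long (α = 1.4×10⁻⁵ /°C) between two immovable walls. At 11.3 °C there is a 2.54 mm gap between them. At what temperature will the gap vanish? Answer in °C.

T = 47.7 °C

α₁L₁ = 5.590×10⁻⁵ m/K, α₂L₂ = 1.39468×10⁻⁵ m/K → total 6.98468×10⁻⁵ m/K
ΔT = g/(α₁L₁+α₂L₂) = 2.54×10⁻³ / 6.98468×10⁻⁵ = 36.365 K
T = 11.3 + 36.365 = 47.665 °C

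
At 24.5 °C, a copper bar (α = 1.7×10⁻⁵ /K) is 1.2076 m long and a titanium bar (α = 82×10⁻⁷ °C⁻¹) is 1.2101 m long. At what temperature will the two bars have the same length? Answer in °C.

T = 260.2 °C

L₁(1 + α₁ΔT) = L₂(1 + α₂ΔT) ⇒ ΔT = (L₂ − L₁)/(α₁L₁ − α₂L₂)
L₂ − L₁ = 1.2101 − 1.2076 = 2.50×10⁻³ m
α₁L₁ − α₂L₂ = 1.7×10⁻⁵×1.2076 − 82×10⁻⁷×1.2101 = 1.060638×10⁻⁵ m/K
ΔT = 2.50×10⁻³ / 1.060638×10⁻⁵ = 235.707 K
T = 24.5 + 235.707 = 260.207 °C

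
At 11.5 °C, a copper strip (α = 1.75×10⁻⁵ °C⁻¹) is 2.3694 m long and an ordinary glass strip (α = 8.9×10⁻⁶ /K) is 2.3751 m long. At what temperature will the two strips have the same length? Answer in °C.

L₁(1 + α₁ΔT) = L₂(1 + α₂ΔT) ⇒ ΔT = (L₂ − L₁)/(α₁L₁ − α₂L₂)
L₂ − L₁ = 2.3751 − 2.3694 = 5.70×10⁻³ m
α₁L₁ − α₂L₂ = 1.75×10⁻⁵×2.3694 − 8.9×10⁻⁶×2.3751 = 2.032611×10⁻⁵ m/K
ΔT = 5.70×10⁻³ / 2.032611×10⁻⁵ = 280.427 K
T = 11.5 + 280.427 = 291.927 °C

T = 291.9 °C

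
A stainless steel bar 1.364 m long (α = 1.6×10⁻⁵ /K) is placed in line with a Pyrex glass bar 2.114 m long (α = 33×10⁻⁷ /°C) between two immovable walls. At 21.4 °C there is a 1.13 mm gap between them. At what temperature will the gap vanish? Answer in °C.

Gap closes when ΔL₁ + ΔL₂ = 1.13 mm = 1.13×10⁻³ m
(α₁L₁ + α₂L₂)ΔT = g
α₁L₁ + α₂L₂ = 1.6×10⁻⁵×1.364 + 33×10⁻⁷×2.114 = 2.88002×10⁻⁵ m/K
ΔT = 1.13×10⁻³ / 2.88002×10⁻⁵ = 39.236 K
T = 21.4 + 39.236 = 60.636 °C

T = 60.6 °C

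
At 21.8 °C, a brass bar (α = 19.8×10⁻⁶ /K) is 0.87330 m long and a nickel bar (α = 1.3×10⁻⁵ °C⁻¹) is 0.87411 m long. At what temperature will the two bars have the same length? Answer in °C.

T = 158.4 °C

L₁(1 + α₁ΔT) = L₂(1 + α₂ΔT) ⇒ ΔT = (L₂ − L₁)/(α₁L₁ − α₂L₂)
L₂ − L₁ = 0.87411 − 0.87330 = 8.10×10⁻⁴ m
α₁L₁ − α₂L₂ = 19.8×10⁻⁶×0.87330 − 1.3×10⁻⁵×0.87411 = 5.92791×10⁻⁶ m/K
ΔT = 8.10×10⁻⁴ / 5.92791×10⁻⁶ = 136.642 K
T = 21.8 + 136.642 = 158.442 °C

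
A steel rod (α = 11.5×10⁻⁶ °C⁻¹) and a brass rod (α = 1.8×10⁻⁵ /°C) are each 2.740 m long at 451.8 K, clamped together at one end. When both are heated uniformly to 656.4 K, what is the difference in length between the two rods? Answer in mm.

3.64 mm

ΔT = 204.6 K
steel: ΔL = 11.5×10⁻⁶ × 2.740 m × 204.6 = 6.4469×10⁻³ m = 6.4469 mm
brass: ΔL = 1.8×10⁻⁵ × 2.740 m × 204.6 = 1.0091×10⁻² m = 10.091 mm
difference = 10.091 − 6.4469 = 3.6441 mm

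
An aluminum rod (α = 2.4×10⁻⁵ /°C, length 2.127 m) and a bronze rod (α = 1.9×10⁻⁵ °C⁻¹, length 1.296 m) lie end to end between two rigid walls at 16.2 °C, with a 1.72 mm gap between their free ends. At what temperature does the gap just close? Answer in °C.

T = 38.9 °C

Gap closes when ΔL₁ + ΔL₂ = 1.72 mm = 1.72×10⁻³ m
(α₁L₁ + α₂L₂)ΔT = g
α₁L₁ + α₂L₂ = 2.4×10⁻⁵×2.127 + 1.9×10⁻⁵×1.296 = 7.5672×10⁻⁵ m/K
ΔT = 1.72×10⁻³ / 7.5672×10⁻⁵ = 22.730 K
T = 16.2 + 22.730 = 38.930 °C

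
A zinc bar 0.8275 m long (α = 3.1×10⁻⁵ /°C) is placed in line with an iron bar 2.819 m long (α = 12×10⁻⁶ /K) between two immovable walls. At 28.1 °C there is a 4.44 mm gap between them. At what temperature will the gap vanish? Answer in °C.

T = 103 °C

Gap closes when ΔL₁ + ΔL₂ = 4.44 mm = 4.44×10⁻³ m
(α₁L₁ + α₂L₂)ΔT = g
α₁L₁ + α₂L₂ = 3.1×10⁻⁵×0.8275 + 12×10⁻⁶×2.819 = 5.94805×10⁻⁵ m/K
ΔT = 4.44×10⁻³ / 5.94805×10⁻⁵ = 74.65 K
T = 28.1 + 74.65 = 102.75 °C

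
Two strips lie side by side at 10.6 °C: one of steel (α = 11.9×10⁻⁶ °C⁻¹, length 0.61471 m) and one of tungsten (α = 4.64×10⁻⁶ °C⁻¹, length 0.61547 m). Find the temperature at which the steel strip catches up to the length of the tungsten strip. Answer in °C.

L₁(1 + α₁ΔT) = L₂(1 + α₂ΔT) ⇒ ΔT = (L₂ − L₁)/(α₁L₁ − α₂L₂)
L₂ − L₁ = 0.61547 − 0.61471 = 7.60×10⁻⁴ m
α₁L₁ − α₂L₂ = 11.9×10⁻⁶×0.61471 − 4.64×10⁻⁶×0.61547 = 4.4592682×10⁻⁶ m/K
ΔT = 7.60×10⁻⁴ / 4.4592682×10⁻⁶ = 170.432 K
T = 10.6 + 170.432 = 181.032 °C

T = 181.0 °C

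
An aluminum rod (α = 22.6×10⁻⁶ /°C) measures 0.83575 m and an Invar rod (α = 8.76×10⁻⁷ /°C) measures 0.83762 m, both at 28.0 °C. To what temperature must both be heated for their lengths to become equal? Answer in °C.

Equal length when α₁L₁ΔT − α₂L₂ΔT = L₂ − L₁ = 1.87×10⁻³ m
α₁L₁ = 1.888795×10⁻⁵, α₂L₂ = 7.3375512×10⁻⁷ → Δ(αL) = 1.815419488×10⁻⁵ m/K
ΔT = 1.87×10⁻³ / 1.815419488×10⁻⁵ = 103.006 K, so T = 28.0 + 103.006 = 131.006 °C

T = 131.0 °C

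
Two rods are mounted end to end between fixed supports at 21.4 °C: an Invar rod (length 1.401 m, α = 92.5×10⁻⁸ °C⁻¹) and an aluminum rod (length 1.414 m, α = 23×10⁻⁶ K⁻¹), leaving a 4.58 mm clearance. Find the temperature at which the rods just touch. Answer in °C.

T = 157 °C

Gap closes when ΔL₁ + ΔL₂ = 4.58 mm = 4.58×10⁻³ m
(α₁L₁ + α₂L₂)ΔT = g
α₁L₁ + α₂L₂ = 92.5×10⁻⁸×1.401 + 23×10⁻⁶×1.414 = 3.3817925×10⁻⁵ m/K
ΔT = 4.58×10⁻³ / 3.3817925×10⁻⁵ = 135.43 K
T = 21.4 + 135.43 = 156.83 °C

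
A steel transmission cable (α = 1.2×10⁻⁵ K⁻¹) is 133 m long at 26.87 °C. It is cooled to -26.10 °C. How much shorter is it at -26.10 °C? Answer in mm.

|ΔT| = |-26.10 − 26.87| = 52.97 K
ΔL = αL₀ΔT = (1.2×10⁻⁵)(133)(52.97) = 8.45×10⁻² m

ΔL = 84.5 mm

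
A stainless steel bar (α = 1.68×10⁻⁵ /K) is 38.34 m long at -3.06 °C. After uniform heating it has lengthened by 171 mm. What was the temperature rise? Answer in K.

ΔL = αL₀ΔT ⇒ ΔT = ΔL / (αL₀)
ΔT = 171×10⁻³ m / (1.68×10⁻⁵ × 38.34 m) = 265.48 K

ΔT = 265 K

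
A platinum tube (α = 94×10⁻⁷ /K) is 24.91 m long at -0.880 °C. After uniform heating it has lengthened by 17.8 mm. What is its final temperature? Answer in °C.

ΔL = αL₀ΔT ⇒ ΔT = ΔL / (αL₀)
ΔT = 17.8×10⁻³ m / (94×10⁻⁷ × 24.91 m) = 76.018 K
T = -0.880 + 76.018 = 75.138 °C

T = 75.1 °C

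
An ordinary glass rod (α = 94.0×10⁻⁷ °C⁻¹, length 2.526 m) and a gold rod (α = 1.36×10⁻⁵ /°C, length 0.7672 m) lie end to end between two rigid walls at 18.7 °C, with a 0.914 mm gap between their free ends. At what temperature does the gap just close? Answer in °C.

T = 45.4 °C

Gap closes when ΔL₁ + ΔL₂ = 0.914 mm = 9.14×10⁻⁴ m
(α₁L₁ + α₂L₂)ΔT = g
α₁L₁ + α₂L₂ = 94.0×10⁻⁷×2.526 + 1.36×10⁻⁵×0.7672 = 3.417832×10⁻⁵ m/K
ΔT = 9.14×10⁻⁴ / 3.417832×10⁻⁵ = 26.742 K
T = 18.7 + 26.742 = 45.442 °C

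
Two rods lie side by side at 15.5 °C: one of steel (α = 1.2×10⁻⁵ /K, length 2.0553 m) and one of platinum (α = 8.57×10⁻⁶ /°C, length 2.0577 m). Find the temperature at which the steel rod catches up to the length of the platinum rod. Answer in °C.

T = 356.9 °C

L₁(1 + α₁ΔT) = L₂(1 + α₂ΔT) ⇒ ΔT = (L₂ − L₁)/(α₁L₁ − α₂L₂)
L₂ − L₁ = 2.0577 − 2.0553 = 2.40×10⁻³ m
α₁L₁ − α₂L₂ = 1.2×10⁻⁵×2.0553 − 8.57×10⁻⁶×2.0577 = 7.029111×10⁻⁶ m/K
ΔT = 2.40×10⁻³ / 7.029111×10⁻⁶ = 341.437 K
T = 15.5 + 341.437 = 356.937 °C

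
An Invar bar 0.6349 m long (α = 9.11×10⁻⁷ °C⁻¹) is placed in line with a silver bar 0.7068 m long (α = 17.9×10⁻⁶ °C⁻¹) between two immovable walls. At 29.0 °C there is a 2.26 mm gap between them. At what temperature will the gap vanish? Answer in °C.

T = 200 °C

Gap closes when ΔL₁ + ΔL₂ = 2.26 mm = 2.26×10⁻³ m
(α₁L₁ + α₂L₂)ΔT = g
α₁L₁ + α₂L₂ = 9.11×10⁻⁷×0.6349 + 17.9×10⁻⁶×0.7068 = 1.32301139×10⁻⁵ m/K
ΔT = 2.26×10⁻³ / 1.32301139×10⁻⁵ = 170.82 K
T = 29.0 + 170.82 = 199.82 °C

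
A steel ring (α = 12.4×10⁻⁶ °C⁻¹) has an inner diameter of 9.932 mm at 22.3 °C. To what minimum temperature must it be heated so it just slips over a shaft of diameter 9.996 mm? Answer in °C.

Required Δd = 9.996 − 9.932 = 0.064 mm
Δd = αd₀ΔT ⇒ ΔT = Δd/(αd₀) = 0.064 / (12.4×10⁻⁶ × 9.932) = 519.66 K
T_min = 22.3 + 519.66 = 541.96 °C

T = 542 °C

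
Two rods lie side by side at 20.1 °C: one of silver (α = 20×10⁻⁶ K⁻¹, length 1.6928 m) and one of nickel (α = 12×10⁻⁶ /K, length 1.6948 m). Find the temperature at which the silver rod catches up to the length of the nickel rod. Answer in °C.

Equal length when α₁L₁ΔT − α₂L₂ΔT = L₂ − L₁ = 2.00×10⁻³ m
α₁L₁ = 3.3856×10⁻⁵, α₂L₂ = 2.03376×10⁻⁵ → Δ(αL) = 1.35184×10⁻⁵ m/K
ΔT = 2.00×10⁻³ / 1.35184×10⁻⁵ = 147.947 K, so T = 20.1 + 147.947 = 168.047 °C

T = 168.0 °C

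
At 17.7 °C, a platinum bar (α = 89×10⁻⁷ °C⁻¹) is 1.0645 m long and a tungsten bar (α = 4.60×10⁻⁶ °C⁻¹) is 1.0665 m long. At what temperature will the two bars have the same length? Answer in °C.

T = 455.5 °C

L₁(1 + α₁ΔT) = L₂(1 + α₂ΔT) ⇒ ΔT = (L₂ − L₁)/(α₁L₁ − α₂L₂)
L₂ − L₁ = 1.0665 − 1.0645 = 2.00×10⁻³ m
α₁L₁ − α₂L₂ = 89×10⁻⁷×1.0645 − 4.60×10⁻⁶×1.0665 = 4.56815×10⁻⁶ m/K
ΔT = 2.00×10⁻³ / 4.56815×10⁻⁶ = 437.814 K
T = 17.7 + 437.814 = 455.514 °C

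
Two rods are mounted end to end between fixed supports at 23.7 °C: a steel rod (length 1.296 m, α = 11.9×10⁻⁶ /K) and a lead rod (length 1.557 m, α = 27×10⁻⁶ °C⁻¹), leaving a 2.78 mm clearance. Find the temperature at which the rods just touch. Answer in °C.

T = 72.1 °C

Gap closes when ΔL₁ + ΔL₂ = 2.78 mm = 2.78×10⁻³ m
(α₁L₁ + α₂L₂)ΔT = g
α₁L₁ + α₂L₂ = 11.9×10⁻⁶×1.296 + 27×10⁻⁶×1.557 = 5.74614×10⁻⁵ m/K
ΔT = 2.78×10⁻³ / 5.74614×10⁻⁵ = 48.380 K
T = 23.7 + 48.380 = 72.080 °C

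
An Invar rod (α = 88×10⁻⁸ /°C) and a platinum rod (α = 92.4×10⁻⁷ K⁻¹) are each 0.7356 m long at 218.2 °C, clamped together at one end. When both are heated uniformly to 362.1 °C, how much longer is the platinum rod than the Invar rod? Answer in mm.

ΔT = 143.9 K
Invar: ΔL = 88×10⁻⁸ × 0.7356 m × 143.9 = 9.3150×10⁻⁵ m = 0.093150 mm
platinum: ΔL = 92.4×10⁻⁷ × 0.7356 m × 143.9 = 9.7808×10⁻⁴ m = 0.97808 mm
difference = 0.97808 − 0.093150 = 0.88493 mm

0.885 mm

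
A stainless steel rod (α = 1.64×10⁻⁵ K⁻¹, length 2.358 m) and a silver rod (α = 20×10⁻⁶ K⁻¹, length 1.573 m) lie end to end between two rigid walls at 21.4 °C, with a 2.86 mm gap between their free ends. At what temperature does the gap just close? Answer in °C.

T = 62.2 °C

α₁L₁ = 3.86712×10⁻⁵ m/K, α₂L₂ = 3.146×10⁻⁵ m/K → total 7.01312×10⁻⁵ m/K
ΔT = g/(α₁L₁+α₂L₂) = 2.86×10⁻³ / 7.01312×10⁻⁵ = 40.781 K
T = 21.4 + 40.781 = 62.181 °C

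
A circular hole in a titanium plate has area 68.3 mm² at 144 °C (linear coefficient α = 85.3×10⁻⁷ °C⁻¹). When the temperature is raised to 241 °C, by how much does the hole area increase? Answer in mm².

Area coefficient ≈ 2α; |ΔT| = 97 K
ΔA = 2αA₀ΔT = 2(85.3×10⁻⁷)(68.3)(97) = 0.113 mm²

ΔA = 0.113 mm²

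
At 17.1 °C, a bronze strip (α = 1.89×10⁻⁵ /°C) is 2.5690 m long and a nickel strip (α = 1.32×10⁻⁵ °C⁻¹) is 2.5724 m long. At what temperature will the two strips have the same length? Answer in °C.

L₁(1 + α₁ΔT) = L₂(1 + α₂ΔT) ⇒ ΔT = (L₂ − L₁)/(α₁L₁ − α₂L₂)
L₂ − L₁ = 2.5724 − 2.5690 = 3.40×10⁻³ m
α₁L₁ − α₂L₂ = 1.89×10⁻⁵×2.5690 − 1.32×10⁻⁵×2.5724 = 1.459842×10⁻⁵ m/K
ΔT = 3.40×10⁻³ / 1.459842×10⁻⁵ = 232.902 K
T = 17.1 + 232.902 = 250.002 °C

T = 250.0 °C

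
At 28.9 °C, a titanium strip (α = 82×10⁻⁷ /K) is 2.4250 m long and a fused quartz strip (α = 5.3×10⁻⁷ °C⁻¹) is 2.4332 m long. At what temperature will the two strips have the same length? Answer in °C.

T = 469.9 °C

L₁(1 + α₁ΔT) = L₂(1 + α₂ΔT) ⇒ ΔT = (L₂ − L₁)/(α₁L₁ − α₂L₂)
L₂ − L₁ = 2.4332 − 2.4250 = 8.20×10⁻³ m
α₁L₁ − α₂L₂ = 82×10⁻⁷×2.4250 − 5.3×10⁻⁷×2.4332 = 1.8595404×10⁻⁵ m/K
ΔT = 8.20×10⁻³ / 1.8595404×10⁻⁵ = 440.969 K
T = 28.9 + 440.969 = 469.869 °C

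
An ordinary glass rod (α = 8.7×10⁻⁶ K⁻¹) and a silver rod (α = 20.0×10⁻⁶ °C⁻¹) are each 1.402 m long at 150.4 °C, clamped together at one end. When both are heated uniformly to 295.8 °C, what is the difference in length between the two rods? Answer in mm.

2.30 mm

ΔT = 145.4 K
ordinary glass: ΔL = 8.7×10⁻⁶ × 1.402 m × 145.4 = 1.7735×10⁻³ m = 1.7735 mm
silver: ΔL = 20.0×10⁻⁶ × 1.402 m × 145.4 = 4.0770×10⁻³ m = 4.0770 mm
difference = 4.0770 − 1.7735 = 2.3035 mm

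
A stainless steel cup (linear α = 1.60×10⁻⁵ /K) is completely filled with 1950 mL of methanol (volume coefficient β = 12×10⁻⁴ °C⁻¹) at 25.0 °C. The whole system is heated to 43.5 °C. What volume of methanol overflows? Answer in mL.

41.6 mL

The cup also expands: β_container ≈ 3α = 4.8×10⁻⁵ /K
Net overflow = V₀(β_liq − 3α_cont)ΔT
β − 3α = 1.20×10⁻³ − 4.8×10⁻⁵ = 1.152×10⁻³ /K; ΔT = 18.5 K
ΔV = 1950 × 1.152×10⁻³ × 18.5 = 41.6 mL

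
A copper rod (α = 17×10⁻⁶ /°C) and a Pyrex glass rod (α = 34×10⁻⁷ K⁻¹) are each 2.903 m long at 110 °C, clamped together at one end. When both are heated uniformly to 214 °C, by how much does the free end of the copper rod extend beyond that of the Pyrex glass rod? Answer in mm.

4.11 mm

ΔT = 104 K
copper: ΔL = 17×10⁻⁶ × 2.903 m × 104 = 5.1325×10⁻³ m = 5.1325 mm
Pyrex glass: ΔL = 34×10⁻⁷ × 2.903 m × 104 = 1.0265×10⁻³ m = 1.0265 mm
difference = 5.1325 − 1.0265 = 4.1060 mm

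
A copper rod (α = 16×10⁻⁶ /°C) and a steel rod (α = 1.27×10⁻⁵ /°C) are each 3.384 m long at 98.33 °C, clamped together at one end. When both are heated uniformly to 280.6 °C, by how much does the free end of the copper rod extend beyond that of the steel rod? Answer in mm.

2.04 mm

ΔT = 182.27 K
copper: ΔL = 16×10⁻⁶ × 3.384 m × 182.27 = 9.8688×10⁻³ m = 9.8688 mm
steel: ΔL = 1.27×10⁻⁵ × 3.384 m × 182.27 = 7.8334×10⁻³ m = 7.8334 mm
difference = 9.8688 − 7.8334 = 2.0354 mm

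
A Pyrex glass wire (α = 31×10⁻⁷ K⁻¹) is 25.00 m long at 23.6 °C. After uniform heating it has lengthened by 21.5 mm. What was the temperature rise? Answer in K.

ΔT = 277 K

ΔL = αL₀ΔT ⇒ ΔT = ΔL / (αL₀)
ΔT = 21.5×10⁻³ m / (31×10⁻⁷ × 25.00 m) = 277.42 K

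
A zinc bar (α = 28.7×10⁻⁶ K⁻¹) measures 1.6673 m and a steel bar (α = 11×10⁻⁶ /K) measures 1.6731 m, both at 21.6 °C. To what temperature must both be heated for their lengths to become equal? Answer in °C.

T = 218.6 °C

Equal length when α₁L₁ΔT − α₂L₂ΔT = L₂ − L₁ = 5.80×10⁻³ m
α₁L₁ = 4.785151×10⁻⁵, α₂L₂ = 1.84041×10⁻⁵ → Δ(αL) = 2.944741×10⁻⁵ m/K
ΔT = 5.80×10⁻³ / 2.944741×10⁻⁵ = 196.961 K, so T = 21.6 + 196.961 = 218.561 °C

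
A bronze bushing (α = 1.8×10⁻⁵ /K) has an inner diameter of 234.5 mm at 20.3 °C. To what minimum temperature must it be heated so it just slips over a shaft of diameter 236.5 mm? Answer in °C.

T = 494 °C

Required Δd = 236.5 − 234.5 = 2.0 mm
Δd = αd₀ΔT ⇒ ΔT = Δd/(αd₀) = 2.0 / (1.8×10⁻⁵ × 234.5) = 473.82 K
T_min = 20.3 + 473.82 = 494.12 °C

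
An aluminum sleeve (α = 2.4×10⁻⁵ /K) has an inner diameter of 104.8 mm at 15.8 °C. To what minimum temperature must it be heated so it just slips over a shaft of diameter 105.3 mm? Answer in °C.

T = 215 °C

Required Δd = 105.3 − 104.8 = 0.5 mm
Δd = αd₀ΔT ⇒ ΔT = Δd/(αd₀) = 0.5 / (2.4×10⁻⁵ × 104.8) = 198.79 K
T_min = 15.8 + 198.79 = 214.59 °C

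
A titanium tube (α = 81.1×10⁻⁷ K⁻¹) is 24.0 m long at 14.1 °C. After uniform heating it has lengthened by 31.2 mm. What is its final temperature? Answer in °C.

ΔL = αL₀ΔT ⇒ ΔT = ΔL / (αL₀)
ΔT = 31.2×10⁻³ m / (81.1×10⁻⁷ × 24.0 m) = 160.30 K
T = 14.1 + 160.30 = 174.40 °C

T = 174 °C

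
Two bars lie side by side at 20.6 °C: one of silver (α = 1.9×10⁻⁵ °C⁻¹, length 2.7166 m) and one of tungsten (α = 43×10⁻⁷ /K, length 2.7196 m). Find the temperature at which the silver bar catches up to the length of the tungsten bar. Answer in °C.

T = 95.75 °C

Equal length when α₁L₁ΔT − α₂L₂ΔT = L₂ − L₁ = 3.00×10⁻³ m
α₁L₁ = 5.16154×10⁻⁵, α₂L₂ = 1.169428×10⁻⁵ → Δ(αL) = 3.992112×10⁻⁵ m/K
ΔT = 3.00×10⁻³ / 3.992112×10⁻⁵ = 75.1482 K, so T = 20.6 + 75.1482 = 95.7482 °C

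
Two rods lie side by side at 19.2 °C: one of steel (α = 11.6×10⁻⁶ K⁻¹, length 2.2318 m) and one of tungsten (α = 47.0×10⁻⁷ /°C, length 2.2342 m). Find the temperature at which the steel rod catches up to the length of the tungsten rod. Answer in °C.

Equal length when α₁L₁ΔT − α₂L₂ΔT = L₂ − L₁ = 2.40×10⁻³ m
α₁L₁ = 2.588888×10⁻⁵, α₂L₂ = 1.050074×10⁻⁵ → Δ(αL) = 1.538814×10⁻⁵ m/K
ΔT = 2.40×10⁻³ / 1.538814×10⁻⁵ = 155.964 K, so T = 19.2 + 155.964 = 175.164 °C

T = 175.2 °C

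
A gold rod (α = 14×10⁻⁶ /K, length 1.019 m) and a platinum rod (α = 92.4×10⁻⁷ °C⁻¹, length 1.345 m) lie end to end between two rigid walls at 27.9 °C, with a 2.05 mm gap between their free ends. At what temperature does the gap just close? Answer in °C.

T = 105 °C

α₁L₁ = 1.4266×10⁻⁵ m/K, α₂L₂ = 1.24278×10⁻⁵ m/K → total 2.66938×10⁻⁵ m/K
ΔT = g/(α₁L₁+α₂L₂) = 2.05×10⁻³ / 2.66938×10⁻⁵ = 76.80 K
T = 27.9 + 76.80 = 104.70 °C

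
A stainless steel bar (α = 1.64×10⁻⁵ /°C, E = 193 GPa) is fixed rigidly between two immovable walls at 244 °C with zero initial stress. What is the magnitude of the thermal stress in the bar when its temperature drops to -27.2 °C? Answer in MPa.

σ = 858 MPa

Fully constrained: the free strain ε = αΔT is blocked, so σ = Eε = EαΔT.
|ΔT| = 271.2 K
σ = 193×10⁹ × 1.64×10⁻⁵ × 271.2 = 8.58×10⁸ Pa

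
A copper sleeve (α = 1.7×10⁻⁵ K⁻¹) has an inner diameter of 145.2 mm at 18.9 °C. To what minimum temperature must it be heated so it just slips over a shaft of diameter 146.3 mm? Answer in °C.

T = 465 °C

Required Δd = 146.3 − 145.2 = 1.1 mm
Δd = αd₀ΔT ⇒ ΔT = Δd/(αd₀) = 1.1 / (1.7×10⁻⁵ × 145.2) = 445.63 K
T_min = 18.9 + 445.63 = 464.53 °C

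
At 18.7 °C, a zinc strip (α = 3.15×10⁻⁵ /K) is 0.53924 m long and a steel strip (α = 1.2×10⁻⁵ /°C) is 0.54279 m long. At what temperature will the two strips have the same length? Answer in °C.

L₁(1 + α₁ΔT) = L₂(1 + α₂ΔT) ⇒ ΔT = (L₂ − L₁)/(α₁L₁ − α₂L₂)
L₂ − L₁ = 0.54279 − 0.53924 = 3.55×10⁻³ m
α₁L₁ − α₂L₂ = 3.15×10⁻⁵×0.53924 − 1.2×10⁻⁵×0.54279 = 1.047258×10⁻⁵ m/K
ΔT = 3.55×10⁻³ / 1.047258×10⁻⁵ = 338.980 K
T = 18.7 + 338.980 = 357.680 °C

T = 357.7 °C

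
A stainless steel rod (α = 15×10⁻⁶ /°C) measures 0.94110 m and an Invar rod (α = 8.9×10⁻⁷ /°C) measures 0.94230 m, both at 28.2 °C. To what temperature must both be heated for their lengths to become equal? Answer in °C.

T = 118.6 °C

Equal length when α₁L₁ΔT − α₂L₂ΔT = L₂ − L₁ = 1.20×10⁻³ m
α₁L₁ = 1.41165×10⁻⁵, α₂L₂ = 8.38647×10⁻⁷ → Δ(αL) = 1.3277853×10⁻⁵ m/K
ΔT = 1.20×10⁻³ / 1.3277853×10⁻⁵ = 90.376 K, so T = 28.2 + 90.376 = 118.576 °C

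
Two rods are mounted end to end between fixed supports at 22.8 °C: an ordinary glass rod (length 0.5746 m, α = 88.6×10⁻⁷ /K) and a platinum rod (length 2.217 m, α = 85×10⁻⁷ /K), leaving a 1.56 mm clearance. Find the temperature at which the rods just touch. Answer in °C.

T = 88.0 °C

α₁L₁ = 5.090956×10⁻⁶ m/K, α₂L₂ = 1.88445×10⁻⁵ m/K → total 2.3935456×10⁻⁵ m/K
ΔT = g/(α₁L₁+α₂L₂) = 1.56×10⁻³ / 2.3935456×10⁻⁵ = 65.175 K
T = 22.8 + 65.175 = 87.975 °C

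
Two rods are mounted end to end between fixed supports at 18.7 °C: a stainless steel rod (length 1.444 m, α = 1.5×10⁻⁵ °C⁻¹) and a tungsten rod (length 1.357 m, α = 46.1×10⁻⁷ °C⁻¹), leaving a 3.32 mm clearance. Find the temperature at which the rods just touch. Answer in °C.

Gap closes when ΔL₁ + ΔL₂ = 3.32 mm = 3.32×10⁻³ m
(α₁L₁ + α₂L₂)ΔT = g
α₁L₁ + α₂L₂ = 1.5×10⁻⁵×1.444 + 46.1×10⁻⁷×1.357 = 2.791577×10⁻⁵ m/K
ΔT = 3.32×10⁻³ / 2.791577×10⁻⁵ = 118.93 K
T = 18.7 + 118.93 = 137.63 °C

T = 138 °C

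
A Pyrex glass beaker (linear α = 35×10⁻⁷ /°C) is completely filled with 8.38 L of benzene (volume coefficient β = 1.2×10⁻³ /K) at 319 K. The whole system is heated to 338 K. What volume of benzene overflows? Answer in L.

0.189 L

The beaker also expands: β_container ≈ 3α = 1.05×10⁻⁵ /K
Net overflow = V₀(β_liq − 3α_cont)ΔT
β − 3α = 1.20×10⁻³ − 1.05×10⁻⁵ = 1.1895×10⁻³ /K; ΔT = 19 K
ΔV = 8.38 × 1.1895×10⁻³ × 19 = 0.189 L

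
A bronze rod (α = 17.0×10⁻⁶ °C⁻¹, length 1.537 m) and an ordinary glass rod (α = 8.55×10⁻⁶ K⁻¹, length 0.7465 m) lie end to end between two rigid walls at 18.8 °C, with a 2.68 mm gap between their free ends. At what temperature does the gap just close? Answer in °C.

T = 101 °C

α₁L₁ = 2.6129×10⁻⁵ m/K, α₂L₂ = 6.382575×10⁻⁶ m/K → total 3.2511575×10⁻⁵ m/K
ΔT = g/(α₁L₁+α₂L₂) = 2.68×10⁻³ / 3.2511575×10⁻⁵ = 82.43 K
T = 18.8 + 82.43 = 101.23 °C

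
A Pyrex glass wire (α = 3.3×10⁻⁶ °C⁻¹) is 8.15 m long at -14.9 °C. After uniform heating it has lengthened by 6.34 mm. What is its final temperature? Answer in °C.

T = 221 °C

ΔL = αL₀ΔT ⇒ ΔT = ΔL / (αL₀)
ΔT = 6.34×10⁻³ m / (3.3×10⁻⁶ × 8.15 m) = 235.73 K
T = -14.9 + 235.73 = 220.83 °C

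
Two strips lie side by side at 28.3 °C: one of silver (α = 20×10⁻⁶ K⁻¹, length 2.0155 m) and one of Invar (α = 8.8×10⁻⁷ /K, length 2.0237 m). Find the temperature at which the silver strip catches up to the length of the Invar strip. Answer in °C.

T = 241.1 °C

L₁(1 + α₁ΔT) = L₂(1 + α₂ΔT) ⇒ ΔT = (L₂ − L₁)/(α₁L₁ − α₂L₂)
L₂ − L₁ = 2.0237 − 2.0155 = 8.20×10⁻³ m
α₁L₁ − α₂L₂ = 20×10⁻⁶×2.0155 − 8.8×10⁻⁷×2.0237 = 3.8529144×10⁻⁵ m/K
ΔT = 8.20×10⁻³ / 3.8529144×10⁻⁵ = 212.826 K
T = 28.3 + 212.826 = 241.126 °C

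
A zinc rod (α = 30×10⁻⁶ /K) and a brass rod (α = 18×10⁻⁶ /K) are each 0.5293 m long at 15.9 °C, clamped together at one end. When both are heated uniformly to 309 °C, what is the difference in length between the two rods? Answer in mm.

1.86 mm

ΔT = 293.1 K
zinc: ΔL = 30×10⁻⁶ × 0.5293 m × 293.1 = 4.6541×10⁻³ m = 4.6541 mm
brass: ΔL = 18×10⁻⁶ × 0.5293 m × 293.1 = 2.7925×10⁻³ m = 2.7925 mm
difference = 4.6541 − 2.7925 = 1.8616 mm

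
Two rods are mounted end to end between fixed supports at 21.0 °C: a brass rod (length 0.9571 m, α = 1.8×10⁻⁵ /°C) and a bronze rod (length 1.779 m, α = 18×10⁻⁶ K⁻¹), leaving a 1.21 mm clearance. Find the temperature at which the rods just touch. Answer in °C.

T = 45.6 °C

Gap closes when ΔL₁ + ΔL₂ = 1.21 mm = 1.21×10⁻³ m
(α₁L₁ + α₂L₂)ΔT = g
α₁L₁ + α₂L₂ = 1.8×10⁻⁵×0.9571 + 18×10⁻⁶×1.779 = 4.92498×10⁻⁵ m/K
ΔT = 1.21×10⁻³ / 4.92498×10⁻⁵ = 24.569 K
T = 21.0 + 24.569 = 45.569 °C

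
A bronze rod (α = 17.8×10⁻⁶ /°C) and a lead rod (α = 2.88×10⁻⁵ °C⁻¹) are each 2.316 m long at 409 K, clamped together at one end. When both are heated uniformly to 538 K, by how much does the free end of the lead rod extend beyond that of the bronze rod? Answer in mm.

3.29 mm

ΔT = 129 K
bronze: ΔL = 17.8×10⁻⁶ × 2.316 m × 129 = 5.3180×10⁻³ m = 5.3180 mm
lead: ΔL = 2.88×10⁻⁵ × 2.316 m × 129 = 8.6044×10⁻³ m = 8.6044 mm
difference = 8.6044 − 5.3180 = 3.2864 mm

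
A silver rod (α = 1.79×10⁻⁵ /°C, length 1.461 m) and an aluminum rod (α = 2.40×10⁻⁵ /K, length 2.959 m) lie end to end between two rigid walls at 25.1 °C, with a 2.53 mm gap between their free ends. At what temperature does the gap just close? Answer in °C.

Gap closes when ΔL₁ + ΔL₂ = 2.53 mm = 2.53×10⁻³ m
(α₁L₁ + α₂L₂)ΔT = g
α₁L₁ + α₂L₂ = 1.79×10⁻⁵×1.461 + 2.40×10⁻⁵×2.959 = 9.71679×10⁻⁵ m/K
ΔT = 2.53×10⁻³ / 9.71679×10⁻⁵ = 26.037 K
T = 25.1 + 26.037 = 51.137 °C

T = 51.1 °C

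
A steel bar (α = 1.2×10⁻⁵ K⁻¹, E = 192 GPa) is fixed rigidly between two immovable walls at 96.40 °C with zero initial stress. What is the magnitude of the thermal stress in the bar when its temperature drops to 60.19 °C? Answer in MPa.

Fully constrained: the free strain ε = αΔT is blocked, so σ = Eε = EαΔT.
|ΔT| = 36.21 K
σ = 192×10⁹ × 1.2×10⁻⁵ × 36.21 = 8.34×10⁷ Pa

σ = 83.4 MPa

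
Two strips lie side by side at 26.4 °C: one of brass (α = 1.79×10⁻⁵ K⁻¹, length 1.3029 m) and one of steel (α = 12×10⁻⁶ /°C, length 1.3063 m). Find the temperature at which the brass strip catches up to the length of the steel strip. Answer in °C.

T = 471.1 °C

Equal length when α₁L₁ΔT − α₂L₂ΔT = L₂ − L₁ = 3.40×10⁻³ m
α₁L₁ = 2.332191×10⁻⁵, α₂L₂ = 1.56756×10⁻⁵ → Δ(αL) = 7.64631×10⁻⁶ m/K
ΔT = 3.40×10⁻³ / 7.64631×10⁻⁶ = 444.659 K, so T = 26.4 + 444.659 = 471.059 °C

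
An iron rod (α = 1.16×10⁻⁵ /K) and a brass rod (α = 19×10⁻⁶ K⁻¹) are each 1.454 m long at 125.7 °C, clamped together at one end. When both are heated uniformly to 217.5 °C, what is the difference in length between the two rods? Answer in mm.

ΔT = 91.8 K
iron: ΔL = 1.16×10⁻⁵ × 1.454 m × 91.8 = 1.5483×10⁻³ m = 1.5483 mm
brass: ΔL = 19×10⁻⁶ × 1.454 m × 91.8 = 2.5361×10⁻³ m = 2.5361 mm
difference = 2.5361 − 1.5483 = 0.9878 mm

0.988 mm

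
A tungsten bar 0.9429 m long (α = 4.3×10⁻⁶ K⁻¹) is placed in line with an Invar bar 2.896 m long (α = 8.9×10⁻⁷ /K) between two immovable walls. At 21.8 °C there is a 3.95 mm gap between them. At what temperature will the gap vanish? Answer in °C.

Gap closes when ΔL₁ + ΔL₂ = 3.95 mm = 3.95×10⁻³ m
(α₁L₁ + α₂L₂)ΔT = g
α₁L₁ + α₂L₂ = 4.3×10⁻⁶×0.9429 + 8.9×10⁻⁷×2.896 = 6.63191×10⁻⁶ m/K
ΔT = 3.95×10⁻³ / 6.63191×10⁻⁶ = 595.61 K
T = 21.8 + 595.61 = 617.41 °C

T = 617 °C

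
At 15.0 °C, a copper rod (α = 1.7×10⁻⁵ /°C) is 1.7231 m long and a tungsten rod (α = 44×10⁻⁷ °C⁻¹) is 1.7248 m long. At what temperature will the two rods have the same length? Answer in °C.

T = 93.33 °C

Equal length when α₁L₁ΔT − α₂L₂ΔT = L₂ − L₁ = 1.70×10⁻³ m
α₁L₁ = 2.92927×10⁻⁵, α₂L₂ = 7.58912×10⁻⁶ → Δ(αL) = 2.170358×10⁻⁵ m/K
ΔT = 1.70×10⁻³ / 2.170358×10⁻⁵ = 78.3281 K, so T = 15.0 + 78.3281 = 93.3281 °C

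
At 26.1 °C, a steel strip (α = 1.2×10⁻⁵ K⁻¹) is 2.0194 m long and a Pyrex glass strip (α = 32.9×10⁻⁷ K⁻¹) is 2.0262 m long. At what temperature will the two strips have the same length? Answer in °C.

L₁(1 + α₁ΔT) = L₂(1 + α₂ΔT) ⇒ ΔT = (L₂ − L₁)/(α₁L₁ − α₂L₂)
L₂ − L₁ = 2.0262 − 2.0194 = 6.80×10⁻³ m
α₁L₁ − α₂L₂ = 1.2×10⁻⁵×2.0194 − 32.9×10⁻⁷×2.0262 = 1.7566602×10⁻⁵ m/K
ΔT = 6.80×10⁻³ / 1.7566602×10⁻⁵ = 387.098 K
T = 26.1 + 387.098 = 413.198 °C

T = 413.2 °C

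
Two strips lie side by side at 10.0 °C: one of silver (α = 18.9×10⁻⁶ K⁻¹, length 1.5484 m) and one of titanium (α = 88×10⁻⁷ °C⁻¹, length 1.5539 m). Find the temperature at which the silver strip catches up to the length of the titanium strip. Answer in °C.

Equal length when α₁L₁ΔT − α₂L₂ΔT = L₂ − L₁ = 5.50×10⁻³ m
α₁L₁ = 2.926476×10⁻⁵, α₂L₂ = 1.367432×10⁻⁵ → Δ(αL) = 1.559044×10⁻⁵ m/K
ΔT = 5.50×10⁻³ / 1.559044×10⁻⁵ = 352.780 K, so T = 10.0 + 352.780 = 362.780 °C

T = 362.8 °C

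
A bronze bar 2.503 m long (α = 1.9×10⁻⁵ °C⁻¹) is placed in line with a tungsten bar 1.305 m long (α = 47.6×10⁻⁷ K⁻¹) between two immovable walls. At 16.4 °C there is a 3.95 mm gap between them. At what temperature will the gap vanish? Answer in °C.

α₁L₁ = 4.7557×10⁻⁵ m/K, α₂L₂ = 6.2118×10⁻⁶ m/K → total 5.37688×10⁻⁵ m/K
ΔT = g/(α₁L₁+α₂L₂) = 3.95×10⁻³ / 5.37688×10⁻⁵ = 73.463 K
T = 16.4 + 73.463 = 89.863 °C

T = 89.9 °C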